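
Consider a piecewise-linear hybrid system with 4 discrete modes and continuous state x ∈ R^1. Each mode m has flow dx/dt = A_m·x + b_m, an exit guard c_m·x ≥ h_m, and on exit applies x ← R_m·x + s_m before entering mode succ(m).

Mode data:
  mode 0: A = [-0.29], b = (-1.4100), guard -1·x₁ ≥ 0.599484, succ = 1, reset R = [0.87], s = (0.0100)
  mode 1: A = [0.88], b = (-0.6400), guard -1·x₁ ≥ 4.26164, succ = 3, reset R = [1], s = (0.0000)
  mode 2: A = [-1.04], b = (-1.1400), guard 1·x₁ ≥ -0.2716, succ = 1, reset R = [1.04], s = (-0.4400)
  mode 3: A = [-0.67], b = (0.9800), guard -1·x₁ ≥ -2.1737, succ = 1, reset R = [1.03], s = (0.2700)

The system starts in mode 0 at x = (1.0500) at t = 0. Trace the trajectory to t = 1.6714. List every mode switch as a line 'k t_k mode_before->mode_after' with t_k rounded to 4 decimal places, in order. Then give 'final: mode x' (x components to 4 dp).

1 1.1280 0->1
final: 1 -1.2711

Mode 0: guard c·x = 0.5995 hit at Δt = 1.1280 (t = 1.1280), x⁻ = (-0.5995) → reset → x⁺ = (-0.5116), jump to mode 1
Mode 1: flow for 0.5434 to horizon, guard not reached → x = (-1.2711)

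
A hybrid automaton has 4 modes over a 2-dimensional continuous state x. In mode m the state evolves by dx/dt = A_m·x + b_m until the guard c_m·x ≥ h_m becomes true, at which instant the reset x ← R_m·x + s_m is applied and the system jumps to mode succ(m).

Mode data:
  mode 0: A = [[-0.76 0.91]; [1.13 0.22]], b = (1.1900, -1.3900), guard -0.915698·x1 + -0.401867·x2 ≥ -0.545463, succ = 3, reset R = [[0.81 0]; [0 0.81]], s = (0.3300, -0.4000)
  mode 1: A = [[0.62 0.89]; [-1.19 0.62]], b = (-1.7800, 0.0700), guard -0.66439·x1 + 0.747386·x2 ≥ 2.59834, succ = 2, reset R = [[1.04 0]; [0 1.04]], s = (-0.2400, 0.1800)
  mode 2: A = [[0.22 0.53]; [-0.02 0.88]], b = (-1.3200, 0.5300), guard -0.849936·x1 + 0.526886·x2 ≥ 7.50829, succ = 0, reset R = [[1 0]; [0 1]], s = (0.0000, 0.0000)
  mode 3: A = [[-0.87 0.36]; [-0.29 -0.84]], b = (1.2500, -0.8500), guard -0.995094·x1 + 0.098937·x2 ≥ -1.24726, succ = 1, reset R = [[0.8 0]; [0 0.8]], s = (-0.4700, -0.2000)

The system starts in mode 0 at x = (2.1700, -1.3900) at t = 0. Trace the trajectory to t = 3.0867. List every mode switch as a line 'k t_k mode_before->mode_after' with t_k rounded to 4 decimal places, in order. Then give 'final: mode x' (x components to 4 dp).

Mode 0: guard c·x = -0.5455 hit at Δt = 0.8786 (t = 0.8786), x⁻ = (1.1514, -1.2663) → reset → x⁺ = (1.2626, -1.4257), jump to mode 3
Mode 3: guard c·x = -1.2473 hit at Δt = 0.5172 (t = 1.3958), x⁻ = (1.1119, -1.4230) → reset → x⁺ = (0.4195, -1.3384), jump to mode 1
Mode 1: guard c·x = 2.5983 hit at Δt = 1.1209 (t = 2.5167), x⁻ = (-3.9045, 0.0057) → reset → x⁺ = (-4.3007, 0.1859), jump to mode 2
Mode 2: flow for 0.5700 to horizon, guard not reached → x = (-5.5330, 0.7713)

1 0.8786 0->3
2 1.3958 3->1
3 2.5167 1->2
final: 2 -5.5330 0.7713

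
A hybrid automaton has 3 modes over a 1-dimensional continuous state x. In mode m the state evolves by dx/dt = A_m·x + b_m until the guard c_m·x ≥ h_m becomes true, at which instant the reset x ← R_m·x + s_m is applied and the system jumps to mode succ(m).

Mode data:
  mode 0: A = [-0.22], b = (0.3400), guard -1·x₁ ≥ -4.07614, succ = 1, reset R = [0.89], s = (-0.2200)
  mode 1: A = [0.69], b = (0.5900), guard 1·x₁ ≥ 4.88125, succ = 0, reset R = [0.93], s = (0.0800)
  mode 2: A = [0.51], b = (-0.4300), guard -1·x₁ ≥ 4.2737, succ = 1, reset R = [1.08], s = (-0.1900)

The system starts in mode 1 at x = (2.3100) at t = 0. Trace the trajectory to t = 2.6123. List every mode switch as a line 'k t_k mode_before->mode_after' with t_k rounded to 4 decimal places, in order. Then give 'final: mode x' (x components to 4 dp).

Mode 1: guard c·x = 4.8812 hit at Δt = 0.8618 (t = 0.8618), x⁻ = (4.8812) → reset → x⁺ = (4.6196), jump to mode 0
Mode 0: guard c·x = -4.0761 hit at Δt = 0.8842 (t = 1.7460), x⁻ = (4.0761) → reset → x⁺ = (3.4078), jump to mode 1
Mode 1: guard c·x = 4.8812 hit at Δt = 0.4303 (t = 2.1763), x⁻ = (4.8812) → reset → x⁺ = (4.6196), jump to mode 0
Mode 0: flow for 0.4360 to horizon, guard not reached → x = (4.3384)

1 0.8618 1->0
2 1.7460 0->1
3 2.1763 1->0
final: 0 4.3384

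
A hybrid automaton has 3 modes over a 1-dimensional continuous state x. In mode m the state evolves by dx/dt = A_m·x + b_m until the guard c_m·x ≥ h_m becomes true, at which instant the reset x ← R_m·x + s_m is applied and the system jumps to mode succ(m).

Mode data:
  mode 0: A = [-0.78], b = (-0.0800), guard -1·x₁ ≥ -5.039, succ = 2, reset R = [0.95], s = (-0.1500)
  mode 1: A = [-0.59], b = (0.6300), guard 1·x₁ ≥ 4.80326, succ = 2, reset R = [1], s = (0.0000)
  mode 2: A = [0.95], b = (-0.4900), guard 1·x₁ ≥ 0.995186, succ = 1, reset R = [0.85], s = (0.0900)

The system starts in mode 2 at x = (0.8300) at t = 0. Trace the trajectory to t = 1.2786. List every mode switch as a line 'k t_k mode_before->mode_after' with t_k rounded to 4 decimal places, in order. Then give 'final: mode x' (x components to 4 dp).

Mode 2: guard c·x = 0.9952 hit at Δt = 0.4447 (t = 0.4447), x⁻ = (0.9952) → reset → x⁺ = (0.9359), jump to mode 1
Mode 1: flow for 0.8339 to horizon, guard not reached → x = (0.9872)

1 0.4447 2->1
final: 1 0.9872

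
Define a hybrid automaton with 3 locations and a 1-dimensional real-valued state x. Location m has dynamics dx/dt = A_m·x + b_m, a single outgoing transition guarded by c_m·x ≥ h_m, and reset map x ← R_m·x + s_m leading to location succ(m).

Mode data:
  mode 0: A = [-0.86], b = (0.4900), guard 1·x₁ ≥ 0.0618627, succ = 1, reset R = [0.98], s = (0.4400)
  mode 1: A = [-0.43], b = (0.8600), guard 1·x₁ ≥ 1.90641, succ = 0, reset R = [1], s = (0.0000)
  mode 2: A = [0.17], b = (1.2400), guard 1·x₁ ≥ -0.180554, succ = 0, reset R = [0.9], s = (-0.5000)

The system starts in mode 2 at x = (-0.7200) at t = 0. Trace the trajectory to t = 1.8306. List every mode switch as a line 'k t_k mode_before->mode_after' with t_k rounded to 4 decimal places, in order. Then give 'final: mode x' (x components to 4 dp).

Mode 2: guard c·x = -0.1806 hit at Δt = 0.4639 (t = 0.4639), x⁻ = (-0.1806) → reset → x⁺ = (-0.6625), jump to mode 0
Mode 0: guard c·x = 0.0619 hit at Δt = 1.0306 (t = 1.4945), x⁻ = (0.0619) → reset → x⁺ = (0.5006), jump to mode 1
Mode 1: flow for 0.3361 to horizon, guard not reached → x = (0.7024)

1 0.4639 2->0
2 1.4945 0->1
final: 1 0.7024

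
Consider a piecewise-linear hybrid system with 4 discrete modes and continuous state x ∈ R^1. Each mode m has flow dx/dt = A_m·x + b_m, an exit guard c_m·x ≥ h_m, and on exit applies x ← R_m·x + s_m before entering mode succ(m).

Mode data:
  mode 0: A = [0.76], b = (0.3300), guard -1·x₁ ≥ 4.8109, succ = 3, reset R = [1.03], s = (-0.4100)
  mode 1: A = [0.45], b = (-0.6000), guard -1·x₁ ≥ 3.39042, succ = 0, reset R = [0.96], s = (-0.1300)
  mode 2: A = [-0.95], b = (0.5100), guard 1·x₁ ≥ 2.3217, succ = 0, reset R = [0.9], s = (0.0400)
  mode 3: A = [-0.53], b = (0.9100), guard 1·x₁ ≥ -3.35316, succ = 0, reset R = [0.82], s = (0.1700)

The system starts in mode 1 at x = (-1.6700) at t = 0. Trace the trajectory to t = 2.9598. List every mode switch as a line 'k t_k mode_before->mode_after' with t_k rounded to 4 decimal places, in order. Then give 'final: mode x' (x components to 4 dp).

Mode 1: guard c·x = 3.3904 hit at Δt = 1.0064 (t = 1.0064), x⁻ = (-3.3904) → reset → x⁺ = (-3.3848), jump to mode 0
Mode 0: guard c·x = 4.8109 hit at Δt = 0.5188 (t = 1.5252), x⁻ = (-4.8109) → reset → x⁺ = (-5.3652), jump to mode 3
Mode 3: guard c·x = -3.3532 hit at Δt = 0.6306 (t = 2.1558), x⁻ = (-3.3532) → reset → x⁺ = (-2.5796), jump to mode 0
Mode 0: flow for 0.8040 to horizon, guard not reached → x = (-4.3867)

1 1.0064 1->0
2 1.5252 0->3
3 2.1558 3->0
final: 0 -4.3867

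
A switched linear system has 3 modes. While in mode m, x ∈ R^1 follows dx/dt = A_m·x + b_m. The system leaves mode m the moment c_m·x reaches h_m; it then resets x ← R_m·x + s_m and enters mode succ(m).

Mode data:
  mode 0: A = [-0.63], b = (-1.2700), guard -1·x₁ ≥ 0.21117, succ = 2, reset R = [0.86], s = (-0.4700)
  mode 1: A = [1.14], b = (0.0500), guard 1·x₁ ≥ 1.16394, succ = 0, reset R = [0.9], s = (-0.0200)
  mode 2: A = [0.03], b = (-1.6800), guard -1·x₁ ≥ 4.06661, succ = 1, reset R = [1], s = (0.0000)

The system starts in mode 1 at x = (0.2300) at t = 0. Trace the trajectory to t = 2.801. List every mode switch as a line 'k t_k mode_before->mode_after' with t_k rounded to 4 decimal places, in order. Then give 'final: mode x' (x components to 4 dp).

Mode 1: guard c·x = 1.1639 hit at Δt = 1.3017 (t = 1.3017), x⁻ = (1.1639) → reset → x⁺ = (1.0275), jump to mode 0
Mode 0: guard c·x = 0.2112 hit at Δt = 0.8295 (t = 2.1312), x⁻ = (-0.2112) → reset → x⁺ = (-0.6516), jump to mode 2
Mode 2: flow for 0.6698 to horizon, guard not reached → x = (-1.8015)

1 1.3017 1->0
2 2.1312 0->2
final: 2 -1.8015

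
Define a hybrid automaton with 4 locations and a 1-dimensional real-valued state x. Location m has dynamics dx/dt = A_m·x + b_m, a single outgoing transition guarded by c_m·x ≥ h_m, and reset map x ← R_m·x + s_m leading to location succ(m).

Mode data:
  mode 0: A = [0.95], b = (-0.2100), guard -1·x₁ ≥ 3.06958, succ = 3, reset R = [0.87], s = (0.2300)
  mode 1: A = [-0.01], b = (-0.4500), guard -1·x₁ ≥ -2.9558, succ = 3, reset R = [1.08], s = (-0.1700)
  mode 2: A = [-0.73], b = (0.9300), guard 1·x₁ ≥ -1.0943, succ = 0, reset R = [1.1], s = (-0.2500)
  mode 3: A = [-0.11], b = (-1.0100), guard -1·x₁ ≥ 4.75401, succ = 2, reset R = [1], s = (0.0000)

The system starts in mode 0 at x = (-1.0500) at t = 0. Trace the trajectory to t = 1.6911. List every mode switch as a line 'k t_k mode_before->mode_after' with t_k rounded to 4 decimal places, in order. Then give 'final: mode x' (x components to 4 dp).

1 1.0013 0->3
final: 3 -2.9331

Mode 0: guard c·x = 3.0696 hit at Δt = 1.0013 (t = 1.0013), x⁻ = (-3.0696) → reset → x⁺ = (-2.4405), jump to mode 3
Mode 3: flow for 0.6898 to horizon, guard not reached → x = (-2.9331)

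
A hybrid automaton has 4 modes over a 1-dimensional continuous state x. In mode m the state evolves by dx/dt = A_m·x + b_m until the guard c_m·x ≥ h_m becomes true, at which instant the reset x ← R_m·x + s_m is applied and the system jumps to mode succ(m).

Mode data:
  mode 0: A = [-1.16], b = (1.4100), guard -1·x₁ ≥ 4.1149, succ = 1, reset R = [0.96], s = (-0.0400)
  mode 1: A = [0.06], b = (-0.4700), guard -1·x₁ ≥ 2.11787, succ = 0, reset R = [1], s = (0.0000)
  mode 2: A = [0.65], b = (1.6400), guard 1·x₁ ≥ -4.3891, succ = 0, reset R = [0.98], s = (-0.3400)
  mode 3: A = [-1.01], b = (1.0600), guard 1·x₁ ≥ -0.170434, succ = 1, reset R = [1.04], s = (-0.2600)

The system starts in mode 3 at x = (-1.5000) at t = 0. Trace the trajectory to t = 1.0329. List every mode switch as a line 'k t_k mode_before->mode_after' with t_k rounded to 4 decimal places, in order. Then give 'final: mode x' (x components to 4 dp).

1 0.7298 3->1
final: 1 -0.5890

Mode 3: guard c·x = -0.1704 hit at Δt = 0.7298 (t = 0.7298), x⁻ = (-0.1704) → reset → x⁺ = (-0.4373), jump to mode 1
Mode 1: flow for 0.3031 to horizon, guard not reached → x = (-0.5890)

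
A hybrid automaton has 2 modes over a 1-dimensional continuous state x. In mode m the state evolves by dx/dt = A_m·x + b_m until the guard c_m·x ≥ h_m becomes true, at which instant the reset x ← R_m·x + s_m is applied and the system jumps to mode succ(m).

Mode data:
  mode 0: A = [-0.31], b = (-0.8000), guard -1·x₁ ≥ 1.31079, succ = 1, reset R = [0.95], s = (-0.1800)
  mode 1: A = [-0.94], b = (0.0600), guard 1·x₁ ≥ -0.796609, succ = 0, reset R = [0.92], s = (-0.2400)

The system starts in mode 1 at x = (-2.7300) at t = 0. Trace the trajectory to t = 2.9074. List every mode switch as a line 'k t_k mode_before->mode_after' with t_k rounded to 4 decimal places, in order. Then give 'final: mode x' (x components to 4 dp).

1 1.2529 1->0
2 2.0140 0->1
3 2.5975 1->0
final: 0 -1.1202

Mode 1: guard c·x = -0.7966 hit at Δt = 1.2529 (t = 1.2529), x⁻ = (-0.7966) → reset → x⁺ = (-0.9729), jump to mode 0
Mode 0: guard c·x = 1.3108 hit at Δt = 0.7611 (t = 2.0140), x⁻ = (-1.3108) → reset → x⁺ = (-1.4253), jump to mode 1
Mode 1: guard c·x = -0.7966 hit at Δt = 0.5835 (t = 2.5975), x⁻ = (-0.7966) → reset → x⁺ = (-0.9729), jump to mode 0
Mode 0: flow for 0.3099 to horizon, guard not reached → x = (-1.1202)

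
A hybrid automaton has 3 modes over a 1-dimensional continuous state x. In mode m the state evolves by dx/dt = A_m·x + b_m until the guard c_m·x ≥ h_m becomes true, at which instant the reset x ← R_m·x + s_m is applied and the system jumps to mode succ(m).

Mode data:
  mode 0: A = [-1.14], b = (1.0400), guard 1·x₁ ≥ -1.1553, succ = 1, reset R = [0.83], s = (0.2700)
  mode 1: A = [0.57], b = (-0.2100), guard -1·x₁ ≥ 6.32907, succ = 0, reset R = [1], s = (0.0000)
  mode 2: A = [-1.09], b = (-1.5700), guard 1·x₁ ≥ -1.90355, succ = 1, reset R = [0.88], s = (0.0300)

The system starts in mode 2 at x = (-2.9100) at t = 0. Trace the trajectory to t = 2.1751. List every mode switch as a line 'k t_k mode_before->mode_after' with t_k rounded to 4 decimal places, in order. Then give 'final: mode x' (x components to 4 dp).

Mode 2: guard c·x = -1.9036 hit at Δt = 1.0593 (t = 1.0593), x⁻ = (-1.9036) → reset → x⁺ = (-1.6451), jump to mode 1
Mode 1: flow for 1.1158 to horizon, guard not reached → x = (-3.4350)

1 1.0593 2->1
final: 1 -3.4350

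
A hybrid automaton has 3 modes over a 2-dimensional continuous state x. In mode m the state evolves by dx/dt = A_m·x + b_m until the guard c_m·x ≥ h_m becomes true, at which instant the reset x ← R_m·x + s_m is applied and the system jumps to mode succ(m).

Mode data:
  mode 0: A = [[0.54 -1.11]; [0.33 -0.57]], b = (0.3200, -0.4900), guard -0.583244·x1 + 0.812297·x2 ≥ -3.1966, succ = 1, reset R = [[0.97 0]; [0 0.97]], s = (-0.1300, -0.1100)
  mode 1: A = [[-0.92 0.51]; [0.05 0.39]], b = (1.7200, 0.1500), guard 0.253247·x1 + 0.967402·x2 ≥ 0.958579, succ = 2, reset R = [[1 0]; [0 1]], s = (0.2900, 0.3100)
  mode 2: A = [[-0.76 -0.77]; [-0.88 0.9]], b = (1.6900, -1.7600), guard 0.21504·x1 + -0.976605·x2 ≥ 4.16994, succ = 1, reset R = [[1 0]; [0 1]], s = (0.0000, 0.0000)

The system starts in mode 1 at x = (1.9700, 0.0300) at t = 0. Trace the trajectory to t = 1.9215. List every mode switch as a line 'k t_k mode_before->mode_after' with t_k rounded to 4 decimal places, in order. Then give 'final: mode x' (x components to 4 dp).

1 1.2903 1->2
final: 2 2.4603 -1.8258

Mode 1: guard c·x = 0.9586 hit at Δt = 1.2903 (t = 1.2903), x⁻ = (2.0050, 0.4660) → reset → x⁺ = (2.2950, 0.7760), jump to mode 2
Mode 2: flow for 0.6312 to horizon, guard not reached → x = (2.4603, -1.8258)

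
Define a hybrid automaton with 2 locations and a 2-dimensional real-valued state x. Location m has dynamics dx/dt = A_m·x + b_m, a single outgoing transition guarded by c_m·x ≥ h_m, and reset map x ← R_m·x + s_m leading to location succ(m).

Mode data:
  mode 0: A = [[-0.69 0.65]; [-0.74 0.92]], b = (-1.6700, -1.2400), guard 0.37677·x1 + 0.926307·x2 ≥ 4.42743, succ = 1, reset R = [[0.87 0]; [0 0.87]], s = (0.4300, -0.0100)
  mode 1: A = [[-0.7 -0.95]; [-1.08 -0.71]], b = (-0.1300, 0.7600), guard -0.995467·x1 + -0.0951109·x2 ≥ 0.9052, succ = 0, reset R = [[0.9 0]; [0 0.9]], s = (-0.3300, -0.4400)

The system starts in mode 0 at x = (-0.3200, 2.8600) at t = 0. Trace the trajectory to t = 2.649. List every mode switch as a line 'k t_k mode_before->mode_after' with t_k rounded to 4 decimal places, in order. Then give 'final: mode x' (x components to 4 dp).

Mode 0: guard c·x = 4.4274 hit at Δt = 0.8217 (t = 0.8217), x⁻ = (0.3044, 4.6558) → reset → x⁺ = (0.6948, 4.0406), jump to mode 1
Mode 1: guard c·x = 0.9052 hit at Δt = 0.5959 (t = 1.4176), x⁻ = (-1.2191, 3.2419) → reset → x⁺ = (-1.4272, 2.4777), jump to mode 0
Mode 0: guard c·x = 4.4274 hit at Δt = 0.8842 (t = 2.3018), x⁻ = (-0.2856, 4.8958) → reset → x⁺ = (0.1816, 4.2494), jump to mode 1
Mode 1: flow for 0.3472 to horizon, guard not reached → x = (-1.0471, 3.7200)

1 0.8217 0->1
2 1.4176 1->0
3 2.3018 0->1
final: 1 -1.0471 3.7200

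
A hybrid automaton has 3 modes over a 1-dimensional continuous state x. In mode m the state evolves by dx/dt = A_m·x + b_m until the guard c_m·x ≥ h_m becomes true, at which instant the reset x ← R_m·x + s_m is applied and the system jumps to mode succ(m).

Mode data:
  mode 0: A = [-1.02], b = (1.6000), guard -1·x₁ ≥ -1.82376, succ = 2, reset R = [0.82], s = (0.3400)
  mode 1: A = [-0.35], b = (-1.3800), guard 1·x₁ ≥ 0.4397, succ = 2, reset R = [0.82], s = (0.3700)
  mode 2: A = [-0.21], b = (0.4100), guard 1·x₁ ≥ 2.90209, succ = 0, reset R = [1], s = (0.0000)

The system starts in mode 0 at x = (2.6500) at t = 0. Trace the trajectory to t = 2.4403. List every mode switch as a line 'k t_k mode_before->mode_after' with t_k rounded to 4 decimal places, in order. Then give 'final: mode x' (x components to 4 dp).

Mode 0: guard c·x = -1.8238 hit at Δt = 1.4159 (t = 1.4159), x⁻ = (1.8238) → reset → x⁺ = (1.8355), jump to mode 2
Mode 2: flow for 1.0244 to horizon, guard not reached → x = (1.8581)

1 1.4159 0->2
final: 2 1.8581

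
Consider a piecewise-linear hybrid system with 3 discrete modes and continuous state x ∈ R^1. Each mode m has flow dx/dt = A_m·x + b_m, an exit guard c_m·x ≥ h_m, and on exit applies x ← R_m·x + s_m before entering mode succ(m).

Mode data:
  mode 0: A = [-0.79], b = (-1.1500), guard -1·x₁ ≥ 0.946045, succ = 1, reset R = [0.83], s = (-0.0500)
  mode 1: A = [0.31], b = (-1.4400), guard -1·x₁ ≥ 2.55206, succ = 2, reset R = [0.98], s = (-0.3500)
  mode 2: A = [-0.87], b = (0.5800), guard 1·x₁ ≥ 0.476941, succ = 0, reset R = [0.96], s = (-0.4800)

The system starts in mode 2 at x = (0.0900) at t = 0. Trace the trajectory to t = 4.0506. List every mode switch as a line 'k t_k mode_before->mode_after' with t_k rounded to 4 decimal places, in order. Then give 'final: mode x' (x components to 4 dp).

Mode 2: guard c·x = 0.4769 hit at Δt = 1.2778 (t = 1.2778), x⁻ = (0.4769) → reset → x⁺ = (-0.0221), jump to mode 0
Mode 0: guard c·x = 0.9460 hit at Δt = 1.3091 (t = 2.5869), x⁻ = (-0.9460) → reset → x⁺ = (-0.8352), jump to mode 1
Mode 1: guard c·x = 2.5521 hit at Δt = 0.8791 (t = 3.4660), x⁻ = (-2.5521) → reset → x⁺ = (-2.8510), jump to mode 2
Mode 2: flow for 0.5846 to horizon, guard not reached → x = (-1.4486)

1 1.2778 2->0
2 2.5869 0->1
3 3.4660 1->2
final: 2 -1.4486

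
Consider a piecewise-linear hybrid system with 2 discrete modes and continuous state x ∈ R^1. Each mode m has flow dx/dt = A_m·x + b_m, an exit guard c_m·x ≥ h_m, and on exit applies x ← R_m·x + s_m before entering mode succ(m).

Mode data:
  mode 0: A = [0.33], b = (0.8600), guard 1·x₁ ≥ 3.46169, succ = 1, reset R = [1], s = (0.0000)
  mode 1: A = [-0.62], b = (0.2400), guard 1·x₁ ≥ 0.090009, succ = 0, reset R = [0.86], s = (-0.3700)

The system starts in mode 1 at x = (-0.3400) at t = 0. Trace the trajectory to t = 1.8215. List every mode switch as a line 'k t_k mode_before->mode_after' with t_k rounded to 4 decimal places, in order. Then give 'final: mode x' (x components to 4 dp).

Mode 1: guard c·x = 0.0900 hit at Δt = 1.4436 (t = 1.4436), x⁻ = (0.0900) → reset → x⁺ = (-0.2926), jump to mode 0
Mode 0: flow for 0.3779 to horizon, guard not reached → x = (0.0147)

1 1.4436 1->0
final: 0 0.0147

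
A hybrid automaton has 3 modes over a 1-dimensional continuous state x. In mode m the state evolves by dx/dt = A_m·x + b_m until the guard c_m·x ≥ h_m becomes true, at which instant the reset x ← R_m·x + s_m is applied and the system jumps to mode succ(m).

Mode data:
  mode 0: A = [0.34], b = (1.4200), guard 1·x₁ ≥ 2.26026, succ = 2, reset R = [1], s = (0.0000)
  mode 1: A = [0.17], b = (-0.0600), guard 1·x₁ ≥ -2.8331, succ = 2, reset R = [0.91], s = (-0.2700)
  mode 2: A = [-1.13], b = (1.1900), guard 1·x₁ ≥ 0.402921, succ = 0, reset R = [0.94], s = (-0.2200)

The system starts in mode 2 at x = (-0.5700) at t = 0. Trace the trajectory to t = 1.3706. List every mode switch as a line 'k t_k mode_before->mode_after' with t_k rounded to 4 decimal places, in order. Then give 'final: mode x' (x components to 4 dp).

1 0.8096 2->0
final: 0 1.0698

Mode 2: guard c·x = 0.4029 hit at Δt = 0.8096 (t = 0.8096), x⁻ = (0.4029) → reset → x⁺ = (0.1587), jump to mode 0
Mode 0: flow for 0.5610 to horizon, guard not reached → x = (1.0698)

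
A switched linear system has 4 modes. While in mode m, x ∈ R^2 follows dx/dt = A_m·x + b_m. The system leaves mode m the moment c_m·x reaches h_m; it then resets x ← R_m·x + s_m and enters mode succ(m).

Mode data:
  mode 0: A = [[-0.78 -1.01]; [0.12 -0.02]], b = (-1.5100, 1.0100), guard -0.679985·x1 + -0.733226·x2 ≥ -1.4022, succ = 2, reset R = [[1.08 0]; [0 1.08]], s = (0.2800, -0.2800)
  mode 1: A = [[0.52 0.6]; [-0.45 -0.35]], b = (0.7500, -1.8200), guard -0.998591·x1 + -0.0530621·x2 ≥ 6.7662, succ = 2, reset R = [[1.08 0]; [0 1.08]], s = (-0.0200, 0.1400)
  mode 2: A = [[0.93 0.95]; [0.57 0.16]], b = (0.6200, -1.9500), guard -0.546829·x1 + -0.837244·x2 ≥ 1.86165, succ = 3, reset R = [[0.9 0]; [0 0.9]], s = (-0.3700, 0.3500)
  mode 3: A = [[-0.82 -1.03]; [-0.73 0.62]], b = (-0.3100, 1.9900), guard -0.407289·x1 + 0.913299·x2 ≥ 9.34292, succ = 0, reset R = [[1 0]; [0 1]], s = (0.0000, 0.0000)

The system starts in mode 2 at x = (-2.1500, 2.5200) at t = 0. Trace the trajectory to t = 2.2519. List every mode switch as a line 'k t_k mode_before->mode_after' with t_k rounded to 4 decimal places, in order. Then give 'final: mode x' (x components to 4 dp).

1 1.0614 2->3
final: 3 -3.6461 6.3094

Mode 2: guard c·x = 1.8617 hit at Δt = 1.0614 (t = 1.0614), x⁻ = (-2.4755, -0.6068) → reset → x⁺ = (-2.5979, -0.1961), jump to mode 3
Mode 3: flow for 1.1905 to horizon, guard not reached → x = (-3.6461, 6.3094)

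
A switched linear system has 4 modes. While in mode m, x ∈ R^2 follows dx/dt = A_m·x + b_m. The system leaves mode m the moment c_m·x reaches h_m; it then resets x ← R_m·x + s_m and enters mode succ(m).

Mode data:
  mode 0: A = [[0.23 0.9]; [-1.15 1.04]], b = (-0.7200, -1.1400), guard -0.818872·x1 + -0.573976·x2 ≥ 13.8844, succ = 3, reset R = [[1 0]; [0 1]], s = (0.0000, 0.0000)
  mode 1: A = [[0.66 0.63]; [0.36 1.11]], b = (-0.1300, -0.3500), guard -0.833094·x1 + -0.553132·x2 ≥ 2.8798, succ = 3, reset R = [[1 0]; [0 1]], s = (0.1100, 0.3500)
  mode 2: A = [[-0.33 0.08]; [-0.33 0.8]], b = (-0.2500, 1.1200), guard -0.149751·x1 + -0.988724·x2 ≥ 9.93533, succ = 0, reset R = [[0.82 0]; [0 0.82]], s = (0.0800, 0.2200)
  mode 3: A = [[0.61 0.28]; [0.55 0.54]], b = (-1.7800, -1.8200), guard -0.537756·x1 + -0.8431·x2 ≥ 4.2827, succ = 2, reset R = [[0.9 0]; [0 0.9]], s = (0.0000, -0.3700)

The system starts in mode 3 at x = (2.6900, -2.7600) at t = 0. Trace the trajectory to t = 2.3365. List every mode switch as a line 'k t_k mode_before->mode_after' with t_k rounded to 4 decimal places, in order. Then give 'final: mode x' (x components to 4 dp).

Mode 3: guard c·x = 4.2827 hit at Δt = 1.0145 (t = 1.0145), x⁻ = (0.9720, -5.6996) → reset → x⁺ = (0.8748, -5.4997), jump to mode 2
Mode 2: guard c·x = 9.9353 hit at Δt = 0.9017 (t = 1.9162), x⁻ = (-0.0218, -10.0453) → reset → x⁺ = (0.0621, -8.0172), jump to mode 0
Mode 0: flow for 0.4203 to horizon, guard not reached → x = (-4.2121, -11.9455)

1 1.0145 3->2
2 1.9162 2->0
final: 0 -4.2121 -11.9455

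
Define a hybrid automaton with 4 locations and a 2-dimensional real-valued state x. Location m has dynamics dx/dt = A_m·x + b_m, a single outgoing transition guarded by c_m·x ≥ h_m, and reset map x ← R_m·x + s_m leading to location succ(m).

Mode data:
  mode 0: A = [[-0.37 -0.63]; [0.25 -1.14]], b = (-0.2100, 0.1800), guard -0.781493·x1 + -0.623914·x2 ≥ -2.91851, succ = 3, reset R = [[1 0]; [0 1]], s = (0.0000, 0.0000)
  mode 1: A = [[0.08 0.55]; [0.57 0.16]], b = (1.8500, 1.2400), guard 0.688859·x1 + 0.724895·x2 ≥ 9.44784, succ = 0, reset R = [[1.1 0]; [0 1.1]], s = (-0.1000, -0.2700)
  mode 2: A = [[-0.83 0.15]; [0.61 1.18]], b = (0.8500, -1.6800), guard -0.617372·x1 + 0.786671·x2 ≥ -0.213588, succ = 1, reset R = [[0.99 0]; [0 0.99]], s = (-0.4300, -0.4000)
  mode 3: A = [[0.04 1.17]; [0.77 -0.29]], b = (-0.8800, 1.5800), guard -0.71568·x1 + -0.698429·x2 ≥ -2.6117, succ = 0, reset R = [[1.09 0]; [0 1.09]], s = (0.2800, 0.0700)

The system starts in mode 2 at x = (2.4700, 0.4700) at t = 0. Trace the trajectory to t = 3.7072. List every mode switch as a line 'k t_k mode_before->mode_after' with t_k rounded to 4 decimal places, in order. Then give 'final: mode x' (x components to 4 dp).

1 1.4841 2->1
2 3.0568 1->0
final: 0 3.9498 3.9274

Mode 2: guard c·x = -0.2136 hit at Δt = 1.4841 (t = 1.4841), x⁻ = (1.5422, 0.9388) → reset → x⁺ = (1.0968, 0.5294), jump to mode 1
Mode 1: guard c·x = 9.4478 hit at Δt = 1.5727 (t = 3.0568), x⁻ = (6.9756, 6.4046) → reset → x⁺ = (7.5731, 6.7750), jump to mode 0
Mode 0: flow for 0.6504 to horizon, guard not reached → x = (3.9498, 3.9274)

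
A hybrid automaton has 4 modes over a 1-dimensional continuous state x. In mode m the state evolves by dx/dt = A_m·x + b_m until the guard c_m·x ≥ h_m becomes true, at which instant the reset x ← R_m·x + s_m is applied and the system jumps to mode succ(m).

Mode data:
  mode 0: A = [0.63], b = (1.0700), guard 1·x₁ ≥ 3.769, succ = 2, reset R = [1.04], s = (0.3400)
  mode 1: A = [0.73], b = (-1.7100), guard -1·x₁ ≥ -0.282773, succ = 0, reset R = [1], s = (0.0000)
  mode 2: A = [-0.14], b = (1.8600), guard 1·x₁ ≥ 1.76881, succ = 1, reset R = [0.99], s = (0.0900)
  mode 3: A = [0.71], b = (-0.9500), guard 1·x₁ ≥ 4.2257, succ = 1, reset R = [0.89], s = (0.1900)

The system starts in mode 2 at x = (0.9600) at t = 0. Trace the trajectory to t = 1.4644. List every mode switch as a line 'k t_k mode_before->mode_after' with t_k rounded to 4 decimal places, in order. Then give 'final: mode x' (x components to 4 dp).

1 0.4848 2->1
final: 1 1.3175

Mode 2: guard c·x = 1.7688 hit at Δt = 0.4848 (t = 0.4848), x⁻ = (1.7688) → reset → x⁺ = (1.8411), jump to mode 1
Mode 1: flow for 0.9796 to horizon, guard not reached → x = (1.3175)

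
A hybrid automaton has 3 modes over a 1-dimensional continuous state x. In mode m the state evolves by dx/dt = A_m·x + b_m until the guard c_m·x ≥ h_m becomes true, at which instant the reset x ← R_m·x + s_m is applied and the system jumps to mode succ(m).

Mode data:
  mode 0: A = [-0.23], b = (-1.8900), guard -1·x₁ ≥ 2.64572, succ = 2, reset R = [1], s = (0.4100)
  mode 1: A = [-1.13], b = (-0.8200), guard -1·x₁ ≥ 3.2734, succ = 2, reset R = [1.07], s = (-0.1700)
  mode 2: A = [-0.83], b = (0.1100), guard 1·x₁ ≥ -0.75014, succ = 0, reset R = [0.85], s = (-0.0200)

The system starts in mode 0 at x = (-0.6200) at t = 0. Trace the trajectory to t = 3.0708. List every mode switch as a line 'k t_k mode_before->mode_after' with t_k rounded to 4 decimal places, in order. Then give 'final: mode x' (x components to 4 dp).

1 1.3483 0->2
2 2.5374 2->0
final: 0 -1.5304

Mode 0: guard c·x = 2.6457 hit at Δt = 1.3483 (t = 1.3483), x⁻ = (-2.6457) → reset → x⁺ = (-2.2357), jump to mode 2
Mode 2: guard c·x = -0.7501 hit at Δt = 1.1891 (t = 2.5374), x⁻ = (-0.7501) → reset → x⁺ = (-0.6576), jump to mode 0
Mode 0: flow for 0.5334 to horizon, guard not reached → x = (-1.5304)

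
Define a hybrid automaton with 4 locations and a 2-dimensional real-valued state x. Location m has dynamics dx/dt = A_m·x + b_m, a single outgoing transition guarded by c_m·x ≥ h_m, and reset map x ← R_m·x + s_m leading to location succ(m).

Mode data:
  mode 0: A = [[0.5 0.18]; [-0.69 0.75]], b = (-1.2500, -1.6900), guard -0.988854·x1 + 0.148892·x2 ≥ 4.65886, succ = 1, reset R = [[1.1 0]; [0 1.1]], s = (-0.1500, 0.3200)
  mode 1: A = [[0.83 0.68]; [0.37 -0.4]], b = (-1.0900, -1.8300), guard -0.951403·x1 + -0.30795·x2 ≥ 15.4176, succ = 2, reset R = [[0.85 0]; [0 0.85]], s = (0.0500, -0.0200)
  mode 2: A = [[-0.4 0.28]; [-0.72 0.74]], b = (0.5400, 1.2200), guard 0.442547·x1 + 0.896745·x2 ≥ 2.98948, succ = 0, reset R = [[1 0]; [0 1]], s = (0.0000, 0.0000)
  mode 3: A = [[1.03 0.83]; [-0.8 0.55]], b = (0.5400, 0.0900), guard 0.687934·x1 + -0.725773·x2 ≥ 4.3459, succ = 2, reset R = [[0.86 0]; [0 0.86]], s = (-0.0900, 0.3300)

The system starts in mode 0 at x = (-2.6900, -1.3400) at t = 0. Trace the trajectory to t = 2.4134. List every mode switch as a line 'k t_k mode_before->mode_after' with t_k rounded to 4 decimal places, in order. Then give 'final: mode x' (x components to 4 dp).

1 0.6617 0->1
2 1.4943 1->2
final: 2 -8.2236 3.5840

Mode 0: guard c·x = 4.6589 hit at Δt = 0.6617 (t = 0.6617), x⁻ = (-4.9353, -1.4870) → reset → x⁺ = (-5.5788, -1.3157), jump to mode 1
Mode 1: guard c·x = 15.4176 hit at Δt = 0.8326 (t = 1.4943), x⁻ = (-14.6586, -4.7779) → reset → x⁺ = (-12.4098, -4.0812), jump to mode 2
Mode 2: flow for 0.9191 to horizon, guard not reached → x = (-8.2236, 3.5840)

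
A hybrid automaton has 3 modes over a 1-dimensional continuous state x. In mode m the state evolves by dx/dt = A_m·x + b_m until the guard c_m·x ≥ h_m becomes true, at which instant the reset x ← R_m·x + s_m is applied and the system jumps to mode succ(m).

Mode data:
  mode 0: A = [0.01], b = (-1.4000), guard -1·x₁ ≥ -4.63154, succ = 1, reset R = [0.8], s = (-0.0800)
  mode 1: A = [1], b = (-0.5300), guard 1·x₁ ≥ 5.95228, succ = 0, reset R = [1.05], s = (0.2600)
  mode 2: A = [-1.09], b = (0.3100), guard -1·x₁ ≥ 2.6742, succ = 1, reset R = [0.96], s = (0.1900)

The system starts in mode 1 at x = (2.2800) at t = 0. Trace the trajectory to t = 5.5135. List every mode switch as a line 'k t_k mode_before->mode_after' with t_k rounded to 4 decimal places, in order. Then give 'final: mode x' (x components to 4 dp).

1 1.1309 1->0
2 2.5282 0->1
3 3.0889 1->0
4 4.4862 0->1
5 5.0468 1->0
final: 0 5.8855

Mode 1: guard c·x = 5.9523 hit at Δt = 1.1309 (t = 1.1309), x⁻ = (5.9523) → reset → x⁺ = (6.5099), jump to mode 0
Mode 0: guard c·x = -4.6315 hit at Δt = 1.3973 (t = 2.5282), x⁻ = (4.6315) → reset → x⁺ = (3.6252), jump to mode 1
Mode 1: guard c·x = 5.9523 hit at Δt = 0.5607 (t = 3.0889), x⁻ = (5.9523) → reset → x⁺ = (6.5099), jump to mode 0
Mode 0: guard c·x = -4.6315 hit at Δt = 1.3973 (t = 4.4862), x⁻ = (4.6315) → reset → x⁺ = (3.6252), jump to mode 1
Mode 1: guard c·x = 5.9523 hit at Δt = 0.5607 (t = 5.0468), x⁻ = (5.9523) → reset → x⁺ = (6.5099), jump to mode 0
Mode 0: flow for 0.4667 to horizon, guard not reached → x = (5.8855)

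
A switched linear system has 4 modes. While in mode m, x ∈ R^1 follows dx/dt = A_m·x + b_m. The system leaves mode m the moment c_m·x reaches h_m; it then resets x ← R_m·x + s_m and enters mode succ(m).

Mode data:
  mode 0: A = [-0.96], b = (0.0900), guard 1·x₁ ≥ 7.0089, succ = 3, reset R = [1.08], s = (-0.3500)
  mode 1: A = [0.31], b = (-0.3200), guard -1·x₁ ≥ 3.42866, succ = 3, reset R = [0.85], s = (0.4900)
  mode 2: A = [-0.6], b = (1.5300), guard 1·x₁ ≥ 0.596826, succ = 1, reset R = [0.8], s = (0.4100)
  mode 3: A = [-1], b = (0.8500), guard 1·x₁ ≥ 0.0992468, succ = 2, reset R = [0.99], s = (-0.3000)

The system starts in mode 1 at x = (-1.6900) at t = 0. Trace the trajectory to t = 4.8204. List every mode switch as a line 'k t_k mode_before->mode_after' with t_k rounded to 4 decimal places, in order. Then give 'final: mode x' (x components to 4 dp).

Mode 1: guard c·x = 3.4287 hit at Δt = 1.5932 (t = 1.5932), x⁻ = (-3.4287) → reset → x⁺ = (-2.4244), jump to mode 3
Mode 3: guard c·x = 0.0992 hit at Δt = 1.4728 (t = 3.0660), x⁻ = (0.0992) → reset → x⁺ = (-0.2017), jump to mode 2
Mode 2: guard c·x = 0.5968 hit at Δt = 0.5713 (t = 3.6373), x⁻ = (0.5968) → reset → x⁺ = (0.8875), jump to mode 1
Mode 1: flow for 1.1831 to horizon, guard not reached → x = (0.8233)

1 1.5932 1->3
2 3.0660 3->2
3 3.6373 2->1
final: 1 0.8233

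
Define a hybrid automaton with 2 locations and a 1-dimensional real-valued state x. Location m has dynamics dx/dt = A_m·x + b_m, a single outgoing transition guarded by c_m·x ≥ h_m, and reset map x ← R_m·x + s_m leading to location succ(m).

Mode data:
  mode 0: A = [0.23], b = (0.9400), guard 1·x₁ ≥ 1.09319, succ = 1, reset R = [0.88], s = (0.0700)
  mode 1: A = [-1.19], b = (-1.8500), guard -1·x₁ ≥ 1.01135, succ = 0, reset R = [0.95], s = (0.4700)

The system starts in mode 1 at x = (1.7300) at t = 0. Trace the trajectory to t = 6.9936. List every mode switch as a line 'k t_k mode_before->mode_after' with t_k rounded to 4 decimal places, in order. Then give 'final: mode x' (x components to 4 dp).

1 1.5121 1->0
2 3.0989 0->1
3 4.4102 1->0
4 5.9970 0->1
final: 1 -0.7645

Mode 1: guard c·x = 1.0113 hit at Δt = 1.5121 (t = 1.5121), x⁻ = (-1.0113) → reset → x⁺ = (-0.4908), jump to mode 0
Mode 0: guard c·x = 1.0932 hit at Δt = 1.5868 (t = 3.0989), x⁻ = (1.0932) → reset → x⁺ = (1.0320), jump to mode 1
Mode 1: guard c·x = 1.0113 hit at Δt = 1.3113 (t = 4.4102), x⁻ = (-1.0113) → reset → x⁺ = (-0.4908), jump to mode 0
Mode 0: guard c·x = 1.0932 hit at Δt = 1.5868 (t = 5.9970), x⁻ = (1.0932) → reset → x⁺ = (1.0320), jump to mode 1
Mode 1: flow for 0.9966 to horizon, guard not reached → x = (-0.7645)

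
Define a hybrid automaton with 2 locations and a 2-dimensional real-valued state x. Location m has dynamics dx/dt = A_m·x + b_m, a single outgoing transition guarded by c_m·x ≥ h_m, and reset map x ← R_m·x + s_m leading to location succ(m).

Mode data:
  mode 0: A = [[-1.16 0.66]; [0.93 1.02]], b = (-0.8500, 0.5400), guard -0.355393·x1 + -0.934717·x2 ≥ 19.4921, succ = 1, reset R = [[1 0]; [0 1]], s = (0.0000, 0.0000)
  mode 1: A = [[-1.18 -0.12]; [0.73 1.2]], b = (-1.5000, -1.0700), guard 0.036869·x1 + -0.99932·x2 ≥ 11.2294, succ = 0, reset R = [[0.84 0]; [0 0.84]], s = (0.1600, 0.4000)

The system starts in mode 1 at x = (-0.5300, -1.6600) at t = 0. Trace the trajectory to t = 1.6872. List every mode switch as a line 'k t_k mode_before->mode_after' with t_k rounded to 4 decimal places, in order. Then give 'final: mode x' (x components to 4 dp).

Mode 1: guard c·x = 11.2294 hit at Δt = 1.2044 (t = 1.2044), x⁻ = (-0.5957, -11.2590) → reset → x⁺ = (-0.3404, -9.0576), jump to mode 0
Mode 0: flow for 0.4828 to horizon, guard not reached → x = (-3.4856, -15.5060)

1 1.2044 1->0
final: 0 -3.4856 -15.5060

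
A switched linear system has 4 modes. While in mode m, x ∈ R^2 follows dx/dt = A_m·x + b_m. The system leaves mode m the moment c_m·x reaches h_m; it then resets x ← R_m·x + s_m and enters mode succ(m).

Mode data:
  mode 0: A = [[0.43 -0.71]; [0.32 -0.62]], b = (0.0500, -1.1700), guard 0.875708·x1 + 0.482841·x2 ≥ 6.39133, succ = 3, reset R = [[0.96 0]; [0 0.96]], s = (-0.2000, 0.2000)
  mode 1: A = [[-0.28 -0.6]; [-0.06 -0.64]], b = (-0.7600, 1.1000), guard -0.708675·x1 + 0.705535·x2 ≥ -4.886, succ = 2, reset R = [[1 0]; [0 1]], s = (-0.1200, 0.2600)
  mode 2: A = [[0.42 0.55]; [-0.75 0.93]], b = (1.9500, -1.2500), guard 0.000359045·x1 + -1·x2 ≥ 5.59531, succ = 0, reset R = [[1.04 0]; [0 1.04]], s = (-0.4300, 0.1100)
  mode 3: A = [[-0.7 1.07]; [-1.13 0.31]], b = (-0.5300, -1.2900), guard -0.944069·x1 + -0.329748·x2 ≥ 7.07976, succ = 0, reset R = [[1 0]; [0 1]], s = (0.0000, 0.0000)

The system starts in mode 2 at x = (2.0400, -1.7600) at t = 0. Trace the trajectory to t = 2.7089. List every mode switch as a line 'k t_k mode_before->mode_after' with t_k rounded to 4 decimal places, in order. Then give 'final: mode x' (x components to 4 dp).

1 0.6065 2->0
2 1.7938 0->3
final: 3 -0.6303 -8.5784

Mode 2: guard c·x = 5.5953 hit at Δt = 0.6065 (t = 0.6065), x⁻ = (2.6903, -5.5943) → reset → x⁺ = (2.3679, -5.7081), jump to mode 0
Mode 0: guard c·x = 6.3913 hit at Δt = 1.1873 (t = 1.7938), x⁻ = (8.4896, -2.1603) → reset → x⁺ = (7.9500, -1.8739), jump to mode 3
Mode 3: flow for 0.9151 to horizon, guard not reached → x = (-0.6303, -8.5784)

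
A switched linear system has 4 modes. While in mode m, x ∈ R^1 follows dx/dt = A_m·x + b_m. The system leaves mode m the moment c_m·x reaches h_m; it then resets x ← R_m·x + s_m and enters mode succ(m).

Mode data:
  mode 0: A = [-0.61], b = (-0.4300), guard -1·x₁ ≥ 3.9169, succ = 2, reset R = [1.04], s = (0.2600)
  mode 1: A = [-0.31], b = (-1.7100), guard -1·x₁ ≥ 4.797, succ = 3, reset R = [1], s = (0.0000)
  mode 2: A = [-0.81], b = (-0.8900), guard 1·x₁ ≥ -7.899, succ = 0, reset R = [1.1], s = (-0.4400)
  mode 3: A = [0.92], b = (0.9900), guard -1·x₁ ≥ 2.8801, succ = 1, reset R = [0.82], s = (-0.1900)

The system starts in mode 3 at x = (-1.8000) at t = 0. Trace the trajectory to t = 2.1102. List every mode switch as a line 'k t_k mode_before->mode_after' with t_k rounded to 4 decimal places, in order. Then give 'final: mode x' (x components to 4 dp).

1 0.9925 3->1
final: 1 -3.4198

Mode 3: guard c·x = 2.8801 hit at Δt = 0.9925 (t = 0.9925), x⁻ = (-2.8801) → reset → x⁺ = (-2.5517), jump to mode 1
Mode 1: flow for 1.1177 to horizon, guard not reached → x = (-3.4198)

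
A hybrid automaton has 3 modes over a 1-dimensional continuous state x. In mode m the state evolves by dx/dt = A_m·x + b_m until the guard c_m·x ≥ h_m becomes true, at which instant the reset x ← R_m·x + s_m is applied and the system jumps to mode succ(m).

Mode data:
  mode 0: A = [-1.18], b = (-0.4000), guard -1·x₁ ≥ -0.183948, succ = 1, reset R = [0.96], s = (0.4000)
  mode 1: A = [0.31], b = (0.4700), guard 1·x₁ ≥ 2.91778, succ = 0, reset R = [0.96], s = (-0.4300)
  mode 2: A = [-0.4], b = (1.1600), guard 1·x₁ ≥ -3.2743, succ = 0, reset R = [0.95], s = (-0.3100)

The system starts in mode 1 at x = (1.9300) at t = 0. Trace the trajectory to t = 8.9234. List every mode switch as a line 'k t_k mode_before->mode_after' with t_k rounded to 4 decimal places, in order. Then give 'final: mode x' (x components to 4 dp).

Mode 1: guard c·x = 2.9178 hit at Δt = 0.8130 (t = 0.8130), x⁻ = (2.9178) → reset → x⁺ = (2.3711), jump to mode 0
Mode 0: guard c·x = -0.1839 hit at Δt = 1.3943 (t = 2.2073), x⁻ = (0.1839) → reset → x⁺ = (0.5766), jump to mode 1
Mode 1: guard c·x = 2.9178 hit at Δt = 2.4220 (t = 4.6293), x⁻ = (2.9178) → reset → x⁺ = (2.3711), jump to mode 0
Mode 0: guard c·x = -0.1839 hit at Δt = 1.3943 (t = 6.0236), x⁻ = (0.1839) → reset → x⁺ = (0.5766), jump to mode 1
Mode 1: guard c·x = 2.9178 hit at Δt = 2.4220 (t = 8.4456), x⁻ = (2.9178) → reset → x⁺ = (2.3711), jump to mode 0
Mode 0: flow for 0.4778 to horizon, guard not reached → x = (1.2031)

1 0.8130 1->0
2 2.2073 0->1
3 4.6293 1->0
4 6.0236 0->1
5 8.4456 1->0
final: 0 1.2031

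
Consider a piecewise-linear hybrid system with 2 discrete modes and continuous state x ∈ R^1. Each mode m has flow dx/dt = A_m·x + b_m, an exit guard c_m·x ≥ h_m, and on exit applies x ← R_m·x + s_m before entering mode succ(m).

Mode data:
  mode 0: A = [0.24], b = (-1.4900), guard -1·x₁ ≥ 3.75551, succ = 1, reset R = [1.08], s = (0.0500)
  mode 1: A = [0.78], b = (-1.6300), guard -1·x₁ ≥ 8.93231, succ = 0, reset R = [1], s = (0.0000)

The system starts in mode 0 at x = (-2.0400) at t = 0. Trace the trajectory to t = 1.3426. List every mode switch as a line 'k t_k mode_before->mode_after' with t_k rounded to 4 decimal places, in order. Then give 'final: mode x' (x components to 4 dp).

1 0.7873 0->1
final: 1 -7.3103

Mode 0: guard c·x = 3.7555 hit at Δt = 0.7873 (t = 0.7873), x⁻ = (-3.7555) → reset → x⁺ = (-4.0060), jump to mode 1
Mode 1: flow for 0.5553 to horizon, guard not reached → x = (-7.3103)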